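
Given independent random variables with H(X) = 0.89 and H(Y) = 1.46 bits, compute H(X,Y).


For independent variables, H(X,Y) = H(X) + H(Y) = 0.89 + 1.46 = 2.35

2.35 bits


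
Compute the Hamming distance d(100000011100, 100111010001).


Count differing positions: . . . ^ ^ ^ . . ^ ^ . ^ = 6 differences

6


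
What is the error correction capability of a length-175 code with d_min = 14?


Correction capability = floor((d-1)/2) = floor((14-1)/2) = 6

6 errors


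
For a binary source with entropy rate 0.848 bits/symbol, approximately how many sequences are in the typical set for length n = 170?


log2|A_typical| = nH = 170 * 0.848 = 144.16, so |A_typical| ~ 2^144.16 = 2.492e+43

2.492e+43


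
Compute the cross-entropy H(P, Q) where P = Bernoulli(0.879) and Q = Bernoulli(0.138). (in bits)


H(P,Q) = -p*log2(q) - (1-p)*log2(1-q). -0.879*log2(0.138) = 2.511531; -0.121*log2(0.862) = 0.025923. H(P,Q) = 2.511531 + 0.025923 = 2.5375

2.5375 bits


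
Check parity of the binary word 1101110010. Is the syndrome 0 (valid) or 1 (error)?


Syndrome = XOR of all bits = 1 XOR 1 XOR 0 XOR 1 XOR 1 XOR 1 XOR 0 XOR 0 XOR 1 XOR 0 = 0

0


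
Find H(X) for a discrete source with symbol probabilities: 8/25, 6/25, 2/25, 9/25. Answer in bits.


H = -sum(p_i * log2(p_i)). Terms: -(8/25)*log2(8/25) = 0.526034; -(6/25)*log2(6/25) = 0.494134; -(2/25)*log2(2/25) = 0.291508; -(9/25)*log2(9/25) = 0.530615. H = 0.526034 + 0.494134 + 0.291508 + 0.530615 = 1.8423

1.8423 bits


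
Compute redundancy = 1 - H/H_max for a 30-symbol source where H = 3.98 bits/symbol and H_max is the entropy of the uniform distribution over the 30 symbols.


H_max = log2(K) = log2(30) = 4.9069 bits/symbol. Redundancy = 1 - H/H_max = 1 - 3.98/4.9069 = 1 - 0.8111 = 0.1889

0.1889


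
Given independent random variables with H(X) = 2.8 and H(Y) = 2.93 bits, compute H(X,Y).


For independent variables, H(X,Y) = H(X) + H(Y) = 2.8 + 2.93 = 5.73

5.73 bits


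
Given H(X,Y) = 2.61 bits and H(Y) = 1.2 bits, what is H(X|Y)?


H(X|Y) = H(X,Y) - H(Y) = 2.61 - 1.2 = 1.41

1.41 bits


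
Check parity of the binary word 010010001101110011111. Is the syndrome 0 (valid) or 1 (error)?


Syndrome = XOR of all bits = 0 XOR 1 XOR 0 XOR 0 XOR 1 XOR 0 XOR 0 XOR 0 XOR 1 XOR 1 XOR 0 XOR 1 XOR 1 XOR 1 XOR 0 XOR 0 XOR 1 XOR 1 XOR 1 XOR 1 XOR 1 = 0

0


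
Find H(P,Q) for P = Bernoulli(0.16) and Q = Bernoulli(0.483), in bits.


H(P,Q) = -p*log2(q) - (1-p)*log2(1-q). -0.16*log2(0.483) = 0.167985; -0.84*log2(0.517) = 0.799482. H(P,Q) = 0.167985 + 0.799482 = 0.9675

0.9675 bits


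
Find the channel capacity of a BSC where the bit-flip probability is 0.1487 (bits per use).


H(p) = -p*log2(p) - (1-p)*log2(1-p) = -0.1487*log2(0.1487) - 0.8513*log2(0.8513) = 0.408854 + 0.197723 = 0.6066. C = 1 - H(p) = 1 - 0.6066 = 0.3934

0.3934 bits


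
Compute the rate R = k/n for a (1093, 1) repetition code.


Rate = k/n = 1/1093

1/1093


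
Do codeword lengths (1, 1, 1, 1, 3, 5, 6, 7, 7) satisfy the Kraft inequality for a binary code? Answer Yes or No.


Kraft sum = sum(2^(-l_i)) = 2.1875, need <= 1. Result: violated (a binary prefix-free code with these lengths cannot exist)

No


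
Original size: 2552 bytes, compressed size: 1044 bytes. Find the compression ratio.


Ratio = original / compressed = 2552 / 1044 = 2.4444

2.4444


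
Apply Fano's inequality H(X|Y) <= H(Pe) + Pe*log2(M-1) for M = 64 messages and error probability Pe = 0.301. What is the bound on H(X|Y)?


H(Pe) = -Pe*log2(Pe) - (1-Pe)*log2(1-Pe) = -0.301*log2(0.301) - 0.699*log2(0.699) = 0.521382 + 0.361128 = 0.8825. Pe*log2(M-1) = 0.301*log2(63) = 1.799161. Bound = H(Pe) + Pe*log2(M-1) = 0.521382 + 0.361128 + 1.799161 = 2.6817

2.6817 bits


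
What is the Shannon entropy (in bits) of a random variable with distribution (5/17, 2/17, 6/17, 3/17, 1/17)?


H = -sum(p_i * log2(p_i)). Terms: -(5/17)*log2(5/17) = 0.519275; -(2/17)*log2(2/17) = 0.363231; -(6/17)*log2(6/17) = 0.530294; -(3/17)*log2(3/17) = 0.441618; -(1/17)*log2(1/17) = 0.240439. H = 0.519275 + 0.363231 + 0.530294 + 0.441618 + 0.240439 = 2.0949

2.0949 bits


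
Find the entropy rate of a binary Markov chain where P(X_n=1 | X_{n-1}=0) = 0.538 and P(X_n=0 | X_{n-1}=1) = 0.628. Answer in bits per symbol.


Stationary distribution: pi_0 = p10/(p01+p10) = 0.5386, pi_1 = 0.4614. Entropy rate H' = pi_0*H(p01) + pi_1*H(p10) = 0.5386*0.9958 + 0.4614*0.9522 = 0.9757

0.9757 bits/symbol


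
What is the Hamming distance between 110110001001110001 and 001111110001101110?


Count differing positions: ^ ^ ^ . . ^ ^ ^ ^ . . . . ^ ^ ^ ^ ^ = 12 differences

12


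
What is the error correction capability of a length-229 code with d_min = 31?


Correction capability = floor((d-1)/2) = floor((31-1)/2) = 15

15 errors


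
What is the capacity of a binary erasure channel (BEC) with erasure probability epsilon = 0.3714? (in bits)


C = 1 - epsilon = 1 - 0.3714 = 0.6286

0.6286 bits


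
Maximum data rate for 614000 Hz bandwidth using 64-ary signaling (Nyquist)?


Rate = 2 * B * log2(M) = 2 * 614000 * 6.0 = 7368000.0

7368000.0 bps


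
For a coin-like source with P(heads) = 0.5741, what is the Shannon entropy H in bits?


H = -p*log2(p) - (1-p)*log2(1-p). -0.5741*log2(0.5741) = 0.459639; -0.4259*log2(0.4259) = 0.524459. H = 0.459639 + 0.524459 = 0.9841

0.9841 bits


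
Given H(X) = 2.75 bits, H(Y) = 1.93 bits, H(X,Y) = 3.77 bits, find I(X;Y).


I(X;Y) = H(X) + H(Y) - H(X,Y) = 2.75 + 1.93 - 3.77 = 0.91

0.91 bits


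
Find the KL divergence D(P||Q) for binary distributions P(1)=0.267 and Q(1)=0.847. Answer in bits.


KL = p*log2(p/q) + (1-p)*log2((1-p)/(1-q)) = 0.267*log2(0.267/0.847) + 0.733*log2(0.733/0.153) = 1.2121

1.2121 bits


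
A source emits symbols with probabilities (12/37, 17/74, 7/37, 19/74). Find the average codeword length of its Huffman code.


Huffman construction (repeatedly merge the two least-probable nodes; each merge adds 1 bit to every symbol beneath it): 7/37 + 17/74 = 31/74; 19/74 + 12/37 = 43/74; 31/74 + 43/74 = 1. Resulting codeword lengths (in the order the probabilities were given): (2, 2, 2, 2). L_avg = sum(p_i * l_i) = 12/37*2 + 17/74*2 + 7/37*2 + 19/74*2 = 2

2.0 bits


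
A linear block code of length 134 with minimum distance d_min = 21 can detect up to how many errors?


Detection capability = d_min - 1 = 21 - 1 = 20

20 errors


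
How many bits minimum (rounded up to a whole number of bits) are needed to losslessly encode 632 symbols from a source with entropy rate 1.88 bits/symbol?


Minimum bits >= n * H = 632 * 1.88 = 1188.16, rounded up to a whole number of bits = 1189

1189 bits


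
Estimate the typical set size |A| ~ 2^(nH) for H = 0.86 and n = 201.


log2|A_typical| = nH = 201 * 0.86 = 172.86, so |A_typical| ~ 2^172.86 = 1.087e+52

1.087e+52


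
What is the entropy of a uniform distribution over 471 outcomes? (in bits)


H = log2(n) = log2(471) = 8.8796

8.8796 bits


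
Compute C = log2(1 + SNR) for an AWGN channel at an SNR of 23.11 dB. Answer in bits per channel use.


SNR_linear = 10^(23.11/10) = 204.6445; C = log2(1 + SNR_linear) = log2(1 + 204.6445) = 7.684

7.684 bits/channel use


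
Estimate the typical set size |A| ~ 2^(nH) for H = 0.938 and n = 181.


log2|A_typical| = nH = 181 * 0.938 = 169.778, so |A_typical| ~ 2^169.778 = 1.283e+51

1.283e+51


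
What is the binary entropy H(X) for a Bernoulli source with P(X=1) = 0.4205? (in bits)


H = -p*log2(p) - (1-p)*log2(1-p). -0.4205*log2(0.4205) = 0.525550; -0.5795*log2(0.5795) = 0.456136. H = 0.525550 + 0.456136 = 0.9817

0.9817 bits


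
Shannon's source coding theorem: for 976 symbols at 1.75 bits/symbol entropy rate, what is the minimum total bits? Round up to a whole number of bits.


Minimum bits >= n * H = 976 * 1.75 = 1708.0, rounded up to a whole number of bits = 1708

1708 bits


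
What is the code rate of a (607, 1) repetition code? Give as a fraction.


Rate = k/n = 1/607

1/607


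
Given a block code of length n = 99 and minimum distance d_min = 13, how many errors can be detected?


Detection capability = d_min - 1 = 13 - 1 = 12

12 errors


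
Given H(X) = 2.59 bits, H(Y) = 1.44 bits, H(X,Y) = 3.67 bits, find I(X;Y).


I(X;Y) = H(X) + H(Y) - H(X,Y) = 2.59 + 1.44 - 3.67 = 0.36

0.36 bits


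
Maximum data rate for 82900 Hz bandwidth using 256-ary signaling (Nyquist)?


Rate = 2 * B * log2(M) = 2 * 82900 * 8.0 = 1326400.0

1326400.0 bps


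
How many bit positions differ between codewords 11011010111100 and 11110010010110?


Count differing positions: . . ^ . ^ . . . ^ . ^ . ^ . = 5 differences

5


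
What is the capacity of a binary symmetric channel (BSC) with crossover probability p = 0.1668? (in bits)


H(p) = -p*log2(p) - (1-p)*log2(1-p) = -0.1668*log2(0.1668) - 0.8332*log2(0.8332) = 0.430979 + 0.219353 = 0.6503. C = 1 - H(p) = 1 - 0.6503 = 0.3497

0.3497 bits


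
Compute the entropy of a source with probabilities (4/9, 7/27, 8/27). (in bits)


H = -sum(p_i * log2(p_i)). Terms: -(4/9)*log2(4/9) = 0.519967; -(7/27)*log2(7/27) = 0.504916; -(8/27)*log2(8/27) = 0.519967. H = 0.519967 + 0.504916 + 0.519967 = 1.5448

1.5448 bits


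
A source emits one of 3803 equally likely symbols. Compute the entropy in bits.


H = log2(n) = log2(3803) = 11.8929

11.8929 bits


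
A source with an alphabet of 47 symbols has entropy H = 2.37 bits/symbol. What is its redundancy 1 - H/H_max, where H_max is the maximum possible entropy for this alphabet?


H_max = log2(K) = log2(47) = 5.5546 bits/symbol. Redundancy = 1 - H/H_max = 1 - 2.37/5.5546 = 1 - 0.4267 = 0.5733

0.5733


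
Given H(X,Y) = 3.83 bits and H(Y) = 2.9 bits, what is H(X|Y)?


H(X|Y) = H(X,Y) - H(Y) = 3.83 - 2.9 = 0.93

0.93 bits


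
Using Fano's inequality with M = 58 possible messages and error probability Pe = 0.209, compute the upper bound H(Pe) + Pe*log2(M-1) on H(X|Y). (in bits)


H(Pe) = -Pe*log2(Pe) - (1-Pe)*log2(1-Pe) = -0.209*log2(0.209) - 0.791*log2(0.791) = 0.472011 + 0.267556 = 0.7396. Pe*log2(M-1) = 0.209*log2(57) = 1.219074. Bound = H(Pe) + Pe*log2(M-1) = 0.472011 + 0.267556 + 1.219074 = 1.9586

1.9586 bits


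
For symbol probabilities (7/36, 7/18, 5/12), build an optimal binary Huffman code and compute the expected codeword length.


Huffman construction (repeatedly merge the two least-probable nodes; each merge adds 1 bit to every symbol beneath it): 7/36 + 7/18 = 7/12; 5/12 + 7/12 = 1. Resulting codeword lengths (in the order the probabilities were given): (2, 2, 1). L_avg = sum(p_i * l_i) = 7/36*2 + 7/18*2 + 5/12*1 = 19/12 = 1.5833

1.5833 bits


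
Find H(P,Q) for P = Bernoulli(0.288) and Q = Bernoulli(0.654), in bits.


H(P,Q) = -p*log2(q) - (1-p)*log2(1-q). -0.288*log2(0.654) = 0.176440; -0.712*log2(0.346) = 1.090183. H(P,Q) = 0.176440 + 1.090183 = 1.2666

1.2666 bits


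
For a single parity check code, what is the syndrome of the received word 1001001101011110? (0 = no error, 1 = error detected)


Syndrome = XOR of all bits = 1 XOR 0 XOR 0 XOR 1 XOR 0 XOR 0 XOR 1 XOR 1 XOR 0 XOR 1 XOR 0 XOR 1 XOR 1 XOR 1 XOR 1 XOR 0 = 1

1


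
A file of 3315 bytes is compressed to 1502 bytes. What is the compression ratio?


Ratio = original / compressed = 3315 / 1502 = 2.2071

2.2071


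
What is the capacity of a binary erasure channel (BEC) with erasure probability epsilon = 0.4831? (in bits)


C = 1 - epsilon = 1 - 0.4831 = 0.5169

0.5169 bits


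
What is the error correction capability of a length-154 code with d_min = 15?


Correction capability = floor((d-1)/2) = floor((15-1)/2) = 7

7 errors


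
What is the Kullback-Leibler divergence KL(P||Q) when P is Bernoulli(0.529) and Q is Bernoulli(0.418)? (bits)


KL = p*log2(p/q) + (1-p)*log2((1-p)/(1-q)) = 0.529*log2(0.529/0.418) + 0.471*log2(0.471/0.582) = 0.0359

0.0359 bits


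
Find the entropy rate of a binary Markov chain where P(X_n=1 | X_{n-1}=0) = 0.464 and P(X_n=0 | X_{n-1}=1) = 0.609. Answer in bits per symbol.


Stationary distribution: pi_0 = p10/(p01+p10) = 0.5676, pi_1 = 0.4324. Entropy rate H' = pi_0*H(p01) + pi_1*H(p10) = 0.5676*0.9963 + 0.4324*0.9654 = 0.9829

0.9829 bits/symbol


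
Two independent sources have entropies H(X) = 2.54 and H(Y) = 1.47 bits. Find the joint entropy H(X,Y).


For independent variables, H(X,Y) = H(X) + H(Y) = 2.54 + 1.47 = 4.01

4.01 bits


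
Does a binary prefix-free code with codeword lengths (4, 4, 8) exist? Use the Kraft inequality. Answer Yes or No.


Kraft sum = sum(2^(-l_i)) = 0.1289, need <= 1. Result: satisfied (a binary prefix-free code with these lengths exists)

Yes


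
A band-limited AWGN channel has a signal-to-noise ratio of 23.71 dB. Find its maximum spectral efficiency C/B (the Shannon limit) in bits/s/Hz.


SNR_linear = 10^(23.71/10) = 234.9633; C/B = log2(1 + SNR_linear) = log2(1 + 234.9633) = 7.8824

7.8824 bits/s/Hz


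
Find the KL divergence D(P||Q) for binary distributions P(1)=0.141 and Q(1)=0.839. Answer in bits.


KL = p*log2(p/q) + (1-p)*log2((1-p)/(1-q)) = 0.141*log2(0.141/0.839) + 0.859*log2(0.859/0.161) = 1.7122

1.7122 bits


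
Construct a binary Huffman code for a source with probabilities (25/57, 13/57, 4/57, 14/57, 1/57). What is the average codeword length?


Huffman construction (repeatedly merge the two least-probable nodes; each merge adds 1 bit to every symbol beneath it): 1/57 + 4/57 = 5/57; 5/57 + 13/57 = 6/19; 14/57 + 6/19 = 32/57; 25/57 + 32/57 = 1. Resulting codeword lengths (in the order the probabilities were given): (1, 3, 4, 2, 4). L_avg = sum(p_i * l_i) = 25/57*1 + 13/57*3 + 4/57*4 + 14/57*2 + 1/57*4 = 112/57 = 1.9649

1.9649 bits


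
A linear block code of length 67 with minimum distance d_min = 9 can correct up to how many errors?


Correction capability = floor((d-1)/2) = floor((9-1)/2) = 4

4 errors


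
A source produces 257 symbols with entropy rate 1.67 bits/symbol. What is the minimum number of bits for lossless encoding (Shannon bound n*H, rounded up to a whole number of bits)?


Minimum bits >= n * H = 257 * 1.67 = 429.19, rounded up to a whole number of bits = 430

430 bits


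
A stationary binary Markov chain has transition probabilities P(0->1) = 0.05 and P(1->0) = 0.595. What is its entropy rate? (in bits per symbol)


Stationary distribution: pi_0 = p10/(p01+p10) = 0.9225, pi_1 = 0.0775. Entropy rate H' = pi_0*H(p01) + pi_1*H(p10) = 0.9225*0.2864 + 0.0775*0.9738 = 0.3397

0.3397 bits/symbol


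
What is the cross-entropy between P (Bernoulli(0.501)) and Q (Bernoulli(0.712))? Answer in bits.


H(P,Q) = -p*log2(q) - (1-p)*log2(1-q). -0.501*log2(0.712) = 0.245515; -0.499*log2(0.288) = 0.896134. H(P,Q) = 0.245515 + 0.896134 = 1.1416

1.1416 bits


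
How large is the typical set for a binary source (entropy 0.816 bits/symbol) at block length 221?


log2|A_typical| = nH = 221 * 0.816 = 180.336, so |A_typical| ~ 2^180.336 = 1.934e+54

1.934e+54


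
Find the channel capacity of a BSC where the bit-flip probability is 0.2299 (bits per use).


H(p) = -p*log2(p) - (1-p)*log2(1-p) = -0.2299*log2(0.2299) - 0.7701*log2(0.7701) = 0.487600 + 0.290237 = 0.7778. C = 1 - H(p) = 1 - 0.7778 = 0.2222

0.2222 bits


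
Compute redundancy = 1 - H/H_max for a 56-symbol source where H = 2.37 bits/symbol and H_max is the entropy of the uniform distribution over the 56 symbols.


H_max = log2(K) = log2(56) = 5.8074 bits/symbol. Redundancy = 1 - H/H_max = 1 - 2.37/5.8074 = 1 - 0.4081 = 0.5919

0.5919


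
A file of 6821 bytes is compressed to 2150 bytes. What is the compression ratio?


Ratio = original / compressed = 6821 / 2150 = 3.1726

3.1726


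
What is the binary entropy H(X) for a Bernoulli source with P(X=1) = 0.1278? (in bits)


H = -p*log2(p) - (1-p)*log2(1-p). -0.1278*log2(0.1278) = 0.379316; -0.8722*log2(0.8722) = 0.172058. H = 0.379316 + 0.172058 = 0.5514

0.5514 bits


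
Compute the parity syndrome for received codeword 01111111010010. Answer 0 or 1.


Syndrome = XOR of all bits = 0 XOR 1 XOR 1 XOR 1 XOR 1 XOR 1 XOR 1 XOR 1 XOR 0 XOR 1 XOR 0 XOR 0 XOR 1 XOR 0 = 1

1


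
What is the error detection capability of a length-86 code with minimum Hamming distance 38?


Detection capability = d_min - 1 = 38 - 1 = 37

37 errors


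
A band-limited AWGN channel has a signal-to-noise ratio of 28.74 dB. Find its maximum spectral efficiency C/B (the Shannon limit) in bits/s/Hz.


SNR_linear = 10^(28.74/10) = 748.1695; C/B = log2(1 + SNR_linear) = log2(1 + 748.1695) = 9.5491

9.5491 bits/s/Hz


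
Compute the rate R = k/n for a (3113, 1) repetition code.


Rate = k/n = 1/3113

1/3113


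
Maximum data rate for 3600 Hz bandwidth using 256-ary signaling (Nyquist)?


Rate = 2 * B * log2(M) = 2 * 3600 * 8.0 = 57600.0

57600.0 bps


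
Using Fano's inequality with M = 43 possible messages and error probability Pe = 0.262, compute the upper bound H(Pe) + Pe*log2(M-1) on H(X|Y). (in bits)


H(Pe) = -Pe*log2(Pe) - (1-Pe)*log2(1-Pe) = -0.262*log2(0.262) - 0.738*log2(0.738) = 0.506279 + 0.323471 = 0.8297. Pe*log2(M-1) = 0.262*log2(42) = 1.412787. Bound = H(Pe) + Pe*log2(M-1) = 0.506279 + 0.323471 + 1.412787 = 2.2425

2.2425 bits


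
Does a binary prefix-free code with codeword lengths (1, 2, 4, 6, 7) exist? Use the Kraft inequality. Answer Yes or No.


Kraft sum = sum(2^(-l_i)) = 0.8359, need <= 1. Result: satisfied (a binary prefix-free code with these lengths exists)

Yes


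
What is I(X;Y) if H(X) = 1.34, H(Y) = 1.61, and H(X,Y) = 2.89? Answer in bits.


I(X;Y) = H(X) + H(Y) - H(X,Y) = 1.34 + 1.61 - 2.89 = 0.06

0.06 bits


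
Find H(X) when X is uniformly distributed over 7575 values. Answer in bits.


H = log2(n) = log2(7575) = 12.887

12.887 bits


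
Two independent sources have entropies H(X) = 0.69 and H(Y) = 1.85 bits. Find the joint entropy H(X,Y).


For independent variables, H(X,Y) = H(X) + H(Y) = 0.69 + 1.85 = 2.54

2.54 bits


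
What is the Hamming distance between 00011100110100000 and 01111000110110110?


Count differing positions: . ^ ^ . . ^ . . . . . . ^ . ^ ^ . = 6 differences

6


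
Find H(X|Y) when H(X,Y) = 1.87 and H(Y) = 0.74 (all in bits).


H(X|Y) = H(X,Y) - H(Y) = 1.87 - 0.74 = 1.13

1.13 bits


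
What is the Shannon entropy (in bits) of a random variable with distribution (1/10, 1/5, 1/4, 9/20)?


H = -sum(p_i * log2(p_i)). Terms: -(1/10)*log2(1/10) = 0.332193; -(1/5)*log2(1/5) = 0.464386; -(1/4)*log2(1/4) = 0.500000; -(9/20)*log2(9/20) = 0.518401. H = 0.332193 + 0.464386 + 0.500000 + 0.518401 = 1.815

1.815 bits


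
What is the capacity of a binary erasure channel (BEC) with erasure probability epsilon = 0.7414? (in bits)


C = 1 - epsilon = 1 - 0.7414 = 0.2586

0.2586 bits


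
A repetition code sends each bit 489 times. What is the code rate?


Rate = k/n = 1/489

1/489


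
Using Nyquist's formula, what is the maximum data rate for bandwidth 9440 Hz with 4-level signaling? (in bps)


Rate = 2 * B * log2(M) = 2 * 9440 * 2.0 = 37760.0

37760.0 bps


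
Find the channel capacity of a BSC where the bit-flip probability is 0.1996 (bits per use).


H(p) = -p*log2(p) - (1-p)*log2(1-p) = -0.1996*log2(0.1996) - 0.8004*log2(0.8004) = 0.464033 + 0.257094 = 0.7211. C = 1 - H(p) = 1 - 0.7211 = 0.2789

0.2789 bits


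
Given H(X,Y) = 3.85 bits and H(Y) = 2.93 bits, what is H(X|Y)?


H(X|Y) = H(X,Y) - H(Y) = 3.85 - 2.93 = 0.92

0.92 bits


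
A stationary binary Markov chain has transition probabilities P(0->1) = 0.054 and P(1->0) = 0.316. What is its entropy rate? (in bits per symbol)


Stationary distribution: pi_0 = p10/(p01+p10) = 0.8541, pi_1 = 0.1459. Entropy rate H' = pi_0*H(p01) + pi_1*H(p10) = 0.8541*0.3032 + 0.1459*0.9 = 0.3903

0.3903 bits/symbol


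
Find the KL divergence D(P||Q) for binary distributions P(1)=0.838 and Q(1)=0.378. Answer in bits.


KL = p*log2(p/q) + (1-p)*log2((1-p)/(1-q)) = 0.838*log2(0.838/0.378) + 0.162*log2(0.162/0.622) = 0.6481

0.6481 bits


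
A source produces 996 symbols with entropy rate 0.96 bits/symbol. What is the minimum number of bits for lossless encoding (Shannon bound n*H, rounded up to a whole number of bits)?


Minimum bits >= n * H = 996 * 0.96 = 956.16, rounded up to a whole number of bits = 957

957 bits


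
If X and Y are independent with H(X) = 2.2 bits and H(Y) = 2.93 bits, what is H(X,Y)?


For independent variables, H(X,Y) = H(X) + H(Y) = 2.2 + 2.93 = 5.13

5.13 bits


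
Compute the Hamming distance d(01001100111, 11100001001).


Count differing positions: ^ . ^ . ^ ^ . ^ ^ ^ . = 7 differences

7


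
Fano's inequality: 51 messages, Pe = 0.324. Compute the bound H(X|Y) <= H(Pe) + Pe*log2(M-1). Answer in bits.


H(Pe) = -Pe*log2(Pe) - (1-Pe)*log2(1-Pe) = -0.324*log2(0.324) - 0.676*log2(0.676) = 0.526803 + 0.381876 = 0.9087. Pe*log2(M-1) = 0.324*log2(50) = 1.828609. Bound = H(Pe) + Pe*log2(M-1) = 0.526803 + 0.381876 + 1.828609 = 2.7373

2.7373 bits


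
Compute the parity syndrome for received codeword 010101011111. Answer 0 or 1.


Syndrome = XOR of all bits = 0 XOR 1 XOR 0 XOR 1 XOR 0 XOR 1 XOR 0 XOR 1 XOR 1 XOR 1 XOR 1 XOR 1 = 0

0


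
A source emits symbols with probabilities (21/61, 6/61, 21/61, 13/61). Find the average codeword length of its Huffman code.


Huffman construction (repeatedly merge the two least-probable nodes; each merge adds 1 bit to every symbol beneath it): 6/61 + 13/61 = 19/61; 19/61 + 21/61 = 40/61; 21/61 + 40/61 = 1. Resulting codeword lengths (in the order the probabilities were given): (2, 3, 1, 3). L_avg = sum(p_i * l_i) = 21/61*2 + 6/61*3 + 21/61*1 + 13/61*3 = 120/61 = 1.9672

1.9672 bits


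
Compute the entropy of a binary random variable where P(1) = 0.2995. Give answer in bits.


H = -p*log2(p) - (1-p)*log2(1-p). -0.2995*log2(0.2995) = 0.520942; -0.7005*log2(0.7005) = 0.359737. H = 0.520942 + 0.359737 = 0.8807

0.8807 bits


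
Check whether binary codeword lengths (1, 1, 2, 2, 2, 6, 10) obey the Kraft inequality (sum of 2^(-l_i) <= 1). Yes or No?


Kraft sum = sum(2^(-l_i)) = 1.7666, need <= 1. Result: violated (a binary prefix-free code with these lengths cannot exist)

No


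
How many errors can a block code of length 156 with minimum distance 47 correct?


Correction capability = floor((d-1)/2) = floor((47-1)/2) = 23

23 errors


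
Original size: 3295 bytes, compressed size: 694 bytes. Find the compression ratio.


Ratio = original / compressed = 3295 / 694 = 4.7478

4.7478


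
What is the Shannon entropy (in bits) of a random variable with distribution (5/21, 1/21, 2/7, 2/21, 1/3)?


H = -sum(p_i * log2(p_i)). Terms: -(5/21)*log2(5/21) = 0.492950; -(1/21)*log2(1/21) = 0.209158; -(2/7)*log2(2/7) = 0.516387; -(2/21)*log2(2/21) = 0.323078; -(1/3)*log2(1/3) = 0.528321. H = 0.492950 + 0.209158 + 0.516387 + 0.323078 + 0.528321 = 2.0699

2.0699 bits


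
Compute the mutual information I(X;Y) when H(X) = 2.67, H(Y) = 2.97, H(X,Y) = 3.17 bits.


I(X;Y) = H(X) + H(Y) - H(X,Y) = 2.67 + 2.97 - 3.17 = 2.47

2.47 bits


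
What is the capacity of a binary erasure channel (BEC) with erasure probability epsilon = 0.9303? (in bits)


C = 1 - epsilon = 1 - 0.9303 = 0.0697

0.0697 bits


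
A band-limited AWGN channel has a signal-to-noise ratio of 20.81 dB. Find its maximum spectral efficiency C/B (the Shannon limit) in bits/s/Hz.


SNR_linear = 10^(20.81/10) = 120.5036; C/B = log2(1 + SNR_linear) = log2(1 + 120.5036) = 6.9249

6.9249 bits/s/Hz


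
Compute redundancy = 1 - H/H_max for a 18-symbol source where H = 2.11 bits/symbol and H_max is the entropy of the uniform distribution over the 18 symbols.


H_max = log2(K) = log2(18) = 4.1699 bits/symbol. Redundancy = 1 - H/H_max = 1 - 2.11/4.1699 = 1 - 0.506 = 0.494

0.494


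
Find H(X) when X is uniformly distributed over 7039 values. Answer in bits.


H = log2(n) = log2(7039) = 12.7812

12.7812 bits


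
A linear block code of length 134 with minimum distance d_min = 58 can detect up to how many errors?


Detection capability = d_min - 1 = 58 - 1 = 57

57 errors


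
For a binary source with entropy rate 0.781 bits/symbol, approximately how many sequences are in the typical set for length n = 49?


log2|A_typical| = nH = 49 * 0.781 = 38.269, so |A_typical| ~ 2^38.269 = 3.312e+11

3.312e+11


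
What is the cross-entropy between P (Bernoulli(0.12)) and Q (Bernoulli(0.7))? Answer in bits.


H(P,Q) = -p*log2(q) - (1-p)*log2(1-q). -0.12*log2(0.7) = 0.061749; -0.88*log2(0.3) = 1.528530. H(P,Q) = 0.061749 + 1.528530 = 1.5903

1.5903 bits


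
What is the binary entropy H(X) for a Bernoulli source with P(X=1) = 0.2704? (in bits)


H = -p*log2(p) - (1-p)*log2(1-p). -0.2704*log2(0.2704) = 0.510200; -0.7296*log2(0.7296) = 0.331838. H = 0.510200 + 0.331838 = 0.842

0.842 bits


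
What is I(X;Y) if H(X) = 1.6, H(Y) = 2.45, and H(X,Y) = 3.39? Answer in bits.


I(X;Y) = H(X) + H(Y) - H(X,Y) = 1.6 + 2.45 - 3.39 = 0.66

0.66 bits


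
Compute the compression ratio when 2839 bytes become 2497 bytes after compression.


Ratio = original / compressed = 2839 / 2497 = 1.137

1.137


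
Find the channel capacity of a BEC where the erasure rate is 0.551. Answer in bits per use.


C = 1 - epsilon = 1 - 0.551 = 0.449

0.449 bits


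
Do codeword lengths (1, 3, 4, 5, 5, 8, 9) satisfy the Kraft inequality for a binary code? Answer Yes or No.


Kraft sum = sum(2^(-l_i)) = 0.7559, need <= 1. Result: satisfied (a binary prefix-free code with these lengths exists)

Yes


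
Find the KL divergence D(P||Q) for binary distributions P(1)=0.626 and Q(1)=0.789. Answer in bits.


KL = p*log2(p/q) + (1-p)*log2((1-p)/(1-q)) = 0.626*log2(0.626/0.789) + 0.374*log2(0.374/0.211) = 0.0998

0.0998 bits


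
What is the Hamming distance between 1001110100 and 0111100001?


Count differing positions: ^ ^ ^ . . ^ . ^ . ^ = 6 differences

6


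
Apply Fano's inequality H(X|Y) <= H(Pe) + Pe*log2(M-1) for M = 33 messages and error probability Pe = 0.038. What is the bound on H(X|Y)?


H(Pe) = -Pe*log2(Pe) - (1-Pe)*log2(1-Pe) = -0.038*log2(0.038) - 0.962*log2(0.962) = 0.179279 + 0.053767 = 0.233. Pe*log2(M-1) = 0.038*log2(32) = 0.190000. Bound = H(Pe) + Pe*log2(M-1) = 0.179279 + 0.053767 + 0.190000 = 0.423

0.423 bits


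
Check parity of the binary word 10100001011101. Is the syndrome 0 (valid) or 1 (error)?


Syndrome = XOR of all bits = 1 XOR 0 XOR 1 XOR 0 XOR 0 XOR 0 XOR 0 XOR 1 XOR 0 XOR 1 XOR 1 XOR 1 XOR 0 XOR 1 = 1

1


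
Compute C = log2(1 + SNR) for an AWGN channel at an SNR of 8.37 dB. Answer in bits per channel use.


SNR_linear = 10^(8.37/10) = 6.8707; C = log2(1 + SNR_linear) = log2(1 + 6.8707) = 2.9765

2.9765 bits/channel use


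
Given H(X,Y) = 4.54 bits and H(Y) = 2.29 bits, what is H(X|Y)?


H(X|Y) = H(X,Y) - H(Y) = 4.54 - 2.29 = 2.25

2.25 bits


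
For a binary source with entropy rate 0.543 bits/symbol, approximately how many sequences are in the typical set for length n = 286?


log2|A_typical| = nH = 286 * 0.543 = 155.298, so |A_typical| ~ 2^155.298 = 5.615e+46

5.615e+46


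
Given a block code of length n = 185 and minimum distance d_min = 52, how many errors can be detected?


Detection capability = d_min - 1 = 52 - 1 = 51

51 errors


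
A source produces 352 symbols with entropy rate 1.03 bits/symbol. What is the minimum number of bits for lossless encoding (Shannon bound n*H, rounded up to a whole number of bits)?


Minimum bits >= n * H = 352 * 1.03 = 362.56, rounded up to a whole number of bits = 363

363 bits


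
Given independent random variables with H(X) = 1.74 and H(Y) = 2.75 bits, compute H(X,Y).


For independent variables, H(X,Y) = H(X) + H(Y) = 1.74 + 2.75 = 4.49

4.49 bits


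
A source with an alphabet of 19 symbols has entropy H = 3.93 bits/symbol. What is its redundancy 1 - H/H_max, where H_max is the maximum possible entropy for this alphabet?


H_max = log2(K) = log2(19) = 4.2479 bits/symbol. Redundancy = 1 - H/H_max = 1 - 3.93/4.2479 = 1 - 0.9252 = 0.0748

0.0748


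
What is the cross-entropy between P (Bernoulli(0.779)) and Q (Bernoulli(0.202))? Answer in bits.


H(P,Q) = -p*log2(q) - (1-p)*log2(1-q). -0.779*log2(0.202) = 1.797599; -0.221*log2(0.798) = 0.071944. H(P,Q) = 1.797599 + 0.071944 = 1.8695

1.8695 bits


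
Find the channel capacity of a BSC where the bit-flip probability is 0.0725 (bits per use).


H(p) = -p*log2(p) - (1-p)*log2(1-p) = -0.0725*log2(0.0725) - 0.9275*log2(0.9275) = 0.274476 + 0.100709 = 0.3752. C = 1 - H(p) = 1 - 0.3752 = 0.6248

0.6248 bits


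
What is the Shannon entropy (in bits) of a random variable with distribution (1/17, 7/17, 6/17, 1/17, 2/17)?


H = -sum(p_i * log2(p_i)). Terms: -(1/17)*log2(1/17) = 0.240439; -(7/17)*log2(7/17) = 0.527103; -(6/17)*log2(6/17) = 0.530294; -(1/17)*log2(1/17) = 0.240439; -(2/17)*log2(2/17) = 0.363231. H = 0.240439 + 0.527103 + 0.530294 + 0.240439 + 0.363231 = 1.9015

1.9015 bits


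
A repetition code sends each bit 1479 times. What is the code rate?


Rate = k/n = 1/1479

1/1479


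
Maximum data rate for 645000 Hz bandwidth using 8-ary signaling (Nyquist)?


Rate = 2 * B * log2(M) = 2 * 645000 * 3.0 = 3870000.0

3870000.0 bps


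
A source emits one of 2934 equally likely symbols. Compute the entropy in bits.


H = log2(n) = log2(2934) = 11.5187

11.5187 bits


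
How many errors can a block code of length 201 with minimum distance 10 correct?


Correction capability = floor((d-1)/2) = floor((10-1)/2) = 4

4 errors


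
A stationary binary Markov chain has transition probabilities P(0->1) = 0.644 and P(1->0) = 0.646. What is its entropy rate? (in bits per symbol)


Stationary distribution: pi_0 = p10/(p01+p10) = 0.5008, pi_1 = 0.4992. Entropy rate H' = pi_0*H(p01) + pi_1*H(p10) = 0.5008*0.9393 + 0.4992*0.9376 = 0.9385

0.9385 bits/symbol


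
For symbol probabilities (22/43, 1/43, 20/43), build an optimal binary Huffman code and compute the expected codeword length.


Huffman construction (repeatedly merge the two least-probable nodes; each merge adds 1 bit to every symbol beneath it): 1/43 + 20/43 = 21/43; 21/43 + 22/43 = 1. Resulting codeword lengths (in the order the probabilities were given): (1, 2, 2). L_avg = sum(p_i * l_i) = 22/43*1 + 1/43*2 + 20/43*2 = 64/43 = 1.4884

1.4884 bits


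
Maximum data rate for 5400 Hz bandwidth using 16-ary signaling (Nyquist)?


Rate = 2 * B * log2(M) = 2 * 5400 * 4.0 = 43200.0

43200.0 bps


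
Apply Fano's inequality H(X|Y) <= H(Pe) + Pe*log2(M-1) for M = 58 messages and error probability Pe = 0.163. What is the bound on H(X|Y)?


H(Pe) = -Pe*log2(Pe) - (1-Pe)*log2(1-Pe) = -0.163*log2(0.163) - 0.837*log2(0.837) = 0.426580 + 0.214858 = 0.6414. Pe*log2(M-1) = 0.163*log2(57) = 0.950761. Bound = H(Pe) + Pe*log2(M-1) = 0.426580 + 0.214858 + 0.950761 = 1.5922

1.5922 bits


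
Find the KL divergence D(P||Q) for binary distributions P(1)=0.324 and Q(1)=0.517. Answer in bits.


KL = p*log2(p/q) + (1-p)*log2((1-p)/(1-q)) = 0.324*log2(0.324/0.517) + 0.676*log2(0.676/0.483) = 0.1094

0.1094 bits


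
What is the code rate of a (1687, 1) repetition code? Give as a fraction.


Rate = k/n = 1/1687

1/1687


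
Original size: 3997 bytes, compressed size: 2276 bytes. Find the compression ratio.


Ratio = original / compressed = 3997 / 2276 = 1.7562

1.7562


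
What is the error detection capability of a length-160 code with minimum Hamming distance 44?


Detection capability = d_min - 1 = 44 - 1 = 43

43 errors


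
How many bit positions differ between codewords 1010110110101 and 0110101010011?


Count differing positions: ^ ^ . . . ^ ^ ^ . . ^ ^ . = 7 differences

7


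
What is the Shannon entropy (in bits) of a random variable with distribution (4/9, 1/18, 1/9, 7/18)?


H = -sum(p_i * log2(p_i)). Terms: -(4/9)*log2(4/9) = 0.519967; -(1/18)*log2(1/18) = 0.231663; -(1/9)*log2(1/9) = 0.352214; -(7/18)*log2(7/18) = 0.529888. H = 0.519967 + 0.231663 + 0.352214 + 0.529888 = 1.6337

1.6337 bits


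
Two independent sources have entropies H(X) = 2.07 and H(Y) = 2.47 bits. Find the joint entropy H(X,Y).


For independent variables, H(X,Y) = H(X) + H(Y) = 2.07 + 2.47 = 4.54

4.54 bits


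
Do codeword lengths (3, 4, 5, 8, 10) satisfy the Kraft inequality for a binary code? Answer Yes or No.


Kraft sum = sum(2^(-l_i)) = 0.2236, need <= 1. Result: satisfied (a binary prefix-free code with these lengths exists)

Yes


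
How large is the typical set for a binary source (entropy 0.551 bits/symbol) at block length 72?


log2|A_typical| = nH = 72 * 0.551 = 39.672, so |A_typical| ~ 2^39.672 = 8.759e+11

8.759e+11


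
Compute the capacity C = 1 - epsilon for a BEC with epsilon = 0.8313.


C = 1 - epsilon = 1 - 0.8313 = 0.1687

0.1687 bits


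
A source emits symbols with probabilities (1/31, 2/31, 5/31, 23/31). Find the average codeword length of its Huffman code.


Huffman construction (repeatedly merge the two least-probable nodes; each merge adds 1 bit to every symbol beneath it): 1/31 + 2/31 = 3/31; 3/31 + 5/31 = 8/31; 8/31 + 23/31 = 1. Resulting codeword lengths (in the order the probabilities were given): (3, 3, 2, 1). L_avg = sum(p_i * l_i) = 1/31*3 + 2/31*3 + 5/31*2 + 23/31*1 = 42/31 = 1.3548

1.3548 bits


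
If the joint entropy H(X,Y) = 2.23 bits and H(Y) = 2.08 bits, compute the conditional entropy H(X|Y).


H(X|Y) = H(X,Y) - H(Y) = 2.23 - 2.08 = 0.15

0.15 bits


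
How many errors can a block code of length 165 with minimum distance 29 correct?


Correction capability = floor((d-1)/2) = floor((29-1)/2) = 14

14 errors


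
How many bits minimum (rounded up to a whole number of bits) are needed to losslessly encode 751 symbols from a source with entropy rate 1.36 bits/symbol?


Minimum bits >= n * H = 751 * 1.36 = 1021.36, rounded up to a whole number of bits = 1022

1022 bits


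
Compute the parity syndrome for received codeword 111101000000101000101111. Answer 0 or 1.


Syndrome = XOR of all bits = 1 XOR 1 XOR 1 XOR 1 XOR 0 XOR 1 XOR 0 XOR 0 XOR 0 XOR 0 XOR 0 XOR 0 XOR 1 XOR 0 XOR 1 XOR 0 XOR 0 XOR 0 XOR 1 XOR 0 XOR 1 XOR 1 XOR 1 XOR 1 = 0

0


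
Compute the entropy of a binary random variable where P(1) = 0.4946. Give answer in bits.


H = -p*log2(p) - (1-p)*log2(1-p). -0.4946*log2(0.4946) = 0.502348; -0.5054*log2(0.5054) = 0.497568. H = 0.502348 + 0.497568 = 0.9999

0.9999 bits


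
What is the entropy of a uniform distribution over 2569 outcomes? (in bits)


H = log2(n) = log2(2569) = 11.327

11.327 bits


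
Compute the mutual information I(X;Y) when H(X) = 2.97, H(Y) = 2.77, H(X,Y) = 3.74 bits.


I(X;Y) = H(X) + H(Y) - H(X,Y) = 2.97 + 2.77 - 3.74 = 2.0

2.0 bits


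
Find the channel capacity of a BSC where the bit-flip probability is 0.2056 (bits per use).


H(p) = -p*log2(p) - (1-p)*log2(1-p) = -0.2056*log2(0.2056) - 0.7944*log2(0.7944) = 0.469197 + 0.263790 = 0.733. C = 1 - H(p) = 1 - 0.733 = 0.267

0.267 bits


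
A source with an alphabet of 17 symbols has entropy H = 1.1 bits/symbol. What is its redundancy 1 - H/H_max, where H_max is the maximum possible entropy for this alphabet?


H_max = log2(K) = log2(17) = 4.0875 bits/symbol. Redundancy = 1 - H/H_max = 1 - 1.1/4.0875 = 1 - 0.2691 = 0.7309

0.7309


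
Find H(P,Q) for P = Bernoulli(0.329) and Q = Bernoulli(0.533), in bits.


H(P,Q) = -p*log2(q) - (1-p)*log2(1-q). -0.329*log2(0.533) = 0.298664; -0.671*log2(0.467) = 0.737097. H(P,Q) = 0.298664 + 0.737097 = 1.0358

1.0358 bits


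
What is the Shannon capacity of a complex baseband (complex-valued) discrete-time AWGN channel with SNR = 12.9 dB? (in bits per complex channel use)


SNR_linear = 10^(12.9/10) = 19.4984; C = log2(1 + SNR_linear) = log2(1 + 19.4984) = 4.3574

4.3574 bits/channel use


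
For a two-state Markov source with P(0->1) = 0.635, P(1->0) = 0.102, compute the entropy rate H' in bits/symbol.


Stationary distribution: pi_0 = p10/(p01+p10) = 0.1384, pi_1 = 0.8616. Entropy rate H' = pi_0*H(p01) + pi_1*H(p10) = 0.1384*0.9468 + 0.8616*0.4753 = 0.5406

0.5406 bits/symbol


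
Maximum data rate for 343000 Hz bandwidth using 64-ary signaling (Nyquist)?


Rate = 2 * B * log2(M) = 2 * 343000 * 6.0 = 4116000.0

4116000.0 bps


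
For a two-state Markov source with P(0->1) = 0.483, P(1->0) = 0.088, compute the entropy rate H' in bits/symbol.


Stationary distribution: pi_0 = p10/(p01+p10) = 0.1541, pi_1 = 0.8459. Entropy rate H' = pi_0*H(p01) + pi_1*H(p10) = 0.1541*0.9992 + 0.8459*0.4298 = 0.5175

0.5175 bits/symbol


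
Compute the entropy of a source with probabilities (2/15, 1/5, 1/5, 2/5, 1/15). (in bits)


H = -sum(p_i * log2(p_i)). Terms: -(2/15)*log2(2/15) = 0.387585; -(1/5)*log2(1/5) = 0.464386; -(1/5)*log2(1/5) = 0.464386; -(2/5)*log2(2/5) = 0.528771; -(1/15)*log2(1/15) = 0.260459. H = 0.387585 + 0.464386 + 0.464386 + 0.528771 + 0.260459 = 2.1056

2.1056 bits


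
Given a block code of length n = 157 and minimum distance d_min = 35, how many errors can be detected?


Detection capability = d_min - 1 = 35 - 1 = 34

34 errors


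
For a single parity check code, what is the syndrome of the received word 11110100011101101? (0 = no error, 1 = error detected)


Syndrome = XOR of all bits = 1 XOR 1 XOR 1 XOR 1 XOR 0 XOR 1 XOR 0 XOR 0 XOR 0 XOR 1 XOR 1 XOR 1 XOR 0 XOR 1 XOR 1 XOR 0 XOR 1 = 1

1


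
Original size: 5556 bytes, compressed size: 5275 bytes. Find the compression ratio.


Ratio = original / compressed = 5556 / 5275 = 1.0533

1.0533


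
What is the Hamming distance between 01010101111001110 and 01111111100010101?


Count differing positions: . . ^ . ^ . ^ . . ^ ^ . ^ ^ . ^ ^ = 9 differences

9


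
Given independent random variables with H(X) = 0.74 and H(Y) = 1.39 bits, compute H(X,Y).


For independent variables, H(X,Y) = H(X) + H(Y) = 0.74 + 1.39 = 2.13

2.13 bits


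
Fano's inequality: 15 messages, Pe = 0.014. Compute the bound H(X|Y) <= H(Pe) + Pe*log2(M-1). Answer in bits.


H(Pe) = -Pe*log2(Pe) - (1-Pe)*log2(1-Pe) = -0.014*log2(0.014) - 0.986*log2(0.986) = 0.086218 + 0.020056 = 0.1063. Pe*log2(M-1) = 0.014*log2(14) = 0.053303. Bound = H(Pe) + Pe*log2(M-1) = 0.086218 + 0.020056 + 0.053303 = 0.1596

0.1596 bits


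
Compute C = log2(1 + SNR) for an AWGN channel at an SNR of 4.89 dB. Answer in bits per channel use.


SNR_linear = 10^(4.89/10) = 3.0832; C = log2(1 + SNR_linear) = log2(1 + 3.0832) = 2.0297

2.0297 bits/channel use


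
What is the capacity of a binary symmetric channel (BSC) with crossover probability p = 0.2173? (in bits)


H(p) = -p*log2(p) - (1-p)*log2(1-p) = -0.2173*log2(0.2173) - 0.7827*log2(0.7827) = 0.478547 + 0.276660 = 0.7552. C = 1 - H(p) = 1 - 0.7552 = 0.2448

0.2448 bits


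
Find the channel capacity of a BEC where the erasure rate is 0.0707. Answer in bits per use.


C = 1 - epsilon = 1 - 0.0707 = 0.9293

0.9293 bits


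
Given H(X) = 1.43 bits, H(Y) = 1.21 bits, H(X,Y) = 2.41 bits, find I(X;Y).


I(X;Y) = H(X) + H(Y) - H(X,Y) = 1.43 + 1.21 - 2.41 = 0.23

0.23 bits


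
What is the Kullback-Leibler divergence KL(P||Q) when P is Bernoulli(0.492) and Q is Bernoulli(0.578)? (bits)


KL = p*log2(p/q) + (1-p)*log2((1-p)/(1-q)) = 0.492*log2(0.492/0.578) + 0.508*log2(0.508/0.422) = 0.0216

0.0216 bits


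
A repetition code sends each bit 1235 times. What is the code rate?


Rate = k/n = 1/1235

1/1235


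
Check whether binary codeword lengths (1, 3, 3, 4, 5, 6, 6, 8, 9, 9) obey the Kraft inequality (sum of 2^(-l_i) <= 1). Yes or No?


Kraft sum = sum(2^(-l_i)) = 0.8828, need <= 1. Result: satisfied (a binary prefix-free code with these lengths exists)

Yes
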